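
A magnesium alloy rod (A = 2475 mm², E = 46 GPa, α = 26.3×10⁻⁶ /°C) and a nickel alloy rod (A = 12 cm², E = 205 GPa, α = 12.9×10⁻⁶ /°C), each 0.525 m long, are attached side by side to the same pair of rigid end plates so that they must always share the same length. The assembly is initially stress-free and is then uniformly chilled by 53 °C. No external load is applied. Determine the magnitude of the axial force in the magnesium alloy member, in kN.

The magnesium alloy has the larger α, so on cooling it would change length more than the nickel alloy if both were free. The rigid plates force a common final length, so the magnesium alloy is put into tension and the nickel alloy into compression, with equal and opposite forces P (no external load).
Equating the net (thermal + elastic) strains gives |α₁ − α₂|·ΔT = P·[1/(A₁E₁) + 1/(A₂E₂)].
|α₁ − α₂|·ΔT = 13.4×10⁻⁶ × 53 = 0.0007102.
1/(A₁E₁) + 1/(A₂E₂) = 1/(2475×46×10³) + 1/(1200×205×10³) = 1.285×10⁻⁸ N⁻¹.
So P = 0.0007102 / 1.285×10⁻⁸ = 55.27 kN.

P ≈ 55.3 kN (tensile in the magnesium alloy)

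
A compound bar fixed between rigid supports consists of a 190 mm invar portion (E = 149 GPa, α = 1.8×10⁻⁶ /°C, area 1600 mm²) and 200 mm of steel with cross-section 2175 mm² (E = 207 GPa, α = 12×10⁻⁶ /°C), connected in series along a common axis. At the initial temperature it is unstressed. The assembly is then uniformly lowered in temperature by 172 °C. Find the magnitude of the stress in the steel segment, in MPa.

Free thermal contraction of the whole bar: Σ αᵢΔT Lᵢ = 1.8×10⁻⁶×172×190 + 12×10⁻⁶×172×200 = 0.4716 mm.
The walls prevent any net length change, so an axial force P (same in every segment) develops. Compatibility: P · Σ Lᵢ/(AᵢEᵢ) = δ_free.
The series flexibility is Σ Lᵢ/(AᵢEᵢ) = 190/(1600×149×10³) + 200/(2175×207×10³) = 1.241×10⁻⁶ mm/N.
P = 0.4716 / 1.241×10⁻⁶ = 380000 N = 380 kN, tensile.
σ_{steel} = P / A = 380000 / 2175 = 174.7 MPa.

σ ≈ 175 MPa (tensile)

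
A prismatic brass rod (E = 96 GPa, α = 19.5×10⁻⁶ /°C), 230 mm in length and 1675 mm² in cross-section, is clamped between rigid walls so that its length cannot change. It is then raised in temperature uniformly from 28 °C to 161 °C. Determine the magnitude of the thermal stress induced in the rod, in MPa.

With length fixed, the mechanical strain must cancel the thermal strain αΔT = 19.5×10⁻⁶ × 133 = 2593.5×10⁻⁶.
The stress required to suppress this strain is σ = Eε = 96×10³ × 2593.5×10⁻⁶ = 249 MPa, compressive since the rod is trying to expand.

σ ≈ 249 MPa (compressive)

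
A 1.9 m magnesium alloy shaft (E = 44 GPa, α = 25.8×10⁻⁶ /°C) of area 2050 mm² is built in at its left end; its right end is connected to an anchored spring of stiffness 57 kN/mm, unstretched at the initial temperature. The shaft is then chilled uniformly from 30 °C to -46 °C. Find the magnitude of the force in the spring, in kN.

The unrestrained thermal change is αΔT L = 25.8×10⁻⁶ × 76 × 1900 = 3.726 mm.
Let P be the tensile force in the spring. The shaft extends elastically by PL/(AE) and the spring stretches by P/k; together these equal δ_free.
P [ L/(AE) + 1/k ] = δ_free → P [ 1900/(2050×44×10³) + 1/(57×10³) ] = 3.726.
P = 3.726 / 3.861×10⁻⁵ = 96500 N.

P ≈ 96.5 kN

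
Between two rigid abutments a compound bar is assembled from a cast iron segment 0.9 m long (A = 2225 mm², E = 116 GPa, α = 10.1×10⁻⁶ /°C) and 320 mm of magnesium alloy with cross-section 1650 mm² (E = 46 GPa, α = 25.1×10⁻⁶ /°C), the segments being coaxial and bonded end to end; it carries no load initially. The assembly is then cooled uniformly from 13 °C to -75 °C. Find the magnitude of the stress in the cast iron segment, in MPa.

σ ≈ 87.9 MPa (tensile)

If the supports were absent, the total length change would be Σ αᵢΔT Lᵢ = 10.1×10⁻⁶×88×900 + 25.1×10⁻⁶×88×320 = 1.507 mm.
Since the ends are fixed, an axial force P builds up, equal in every segment, with P · Σ Lᵢ/(AᵢEᵢ) = δ_free.
Σ Lᵢ/(AᵢEᵢ) = 900/(2225×116×10³) + 320/(1650×46×10³) = 7.703×10⁻⁶ mm/N.
P = 1.507 / 7.703×10⁻⁶ = 195600 N = 195.6 kN, tensile.
σ_{cast iron} = P / A = 195600 / 2225 = 87.91 MPa.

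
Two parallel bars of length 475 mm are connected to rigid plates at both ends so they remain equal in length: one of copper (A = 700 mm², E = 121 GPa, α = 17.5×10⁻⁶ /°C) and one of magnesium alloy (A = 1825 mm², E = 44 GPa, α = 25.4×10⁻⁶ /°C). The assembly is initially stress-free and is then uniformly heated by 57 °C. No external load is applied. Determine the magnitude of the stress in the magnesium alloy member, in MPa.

Equilibrium of a rigid end plate with no external load gives equal and opposite internal forces ±P in the two members. Since α_{magnesium alloy} > α_{copper}, heating drives the magnesium alloy into compression and the copper into tension.
Compatibility of the two members (thermal + elastic change equal): (α₁ − α₂)ΔT = P·[1/(A₁E₁) + 1/(A₂E₂)].
|α₁ − α₂|·ΔT = 7.9×10⁻⁶ × 57 = 0.0004503.
1/(A₁E₁) + 1/(A₂E₂) = 1/(700×121×10³) + 1/(1825×44×10³) = 2.426×10⁻⁸ N⁻¹.
So P = 0.0004503 / 2.426×10⁻⁸ = 18.56 kN.
σ_{magnesium alloy} = P/A₂ = 18560/1825 = 10.17 MPa, compressive.

σ ≈ 10.2 MPa (compressive)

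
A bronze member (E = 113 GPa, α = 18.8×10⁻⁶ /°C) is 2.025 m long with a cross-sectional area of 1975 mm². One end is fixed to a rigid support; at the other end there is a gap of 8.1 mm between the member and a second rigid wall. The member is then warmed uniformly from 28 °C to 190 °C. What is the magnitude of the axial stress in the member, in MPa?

σ ≈ 0 MPa

If the wall were absent the member would grow by αΔT L = 18.8×10⁻⁶ × 162 × 2025 = 6.167 mm.
This is smaller than the 8.1 mm clearance, so the member expands freely without reaching the stop — the stress is zero.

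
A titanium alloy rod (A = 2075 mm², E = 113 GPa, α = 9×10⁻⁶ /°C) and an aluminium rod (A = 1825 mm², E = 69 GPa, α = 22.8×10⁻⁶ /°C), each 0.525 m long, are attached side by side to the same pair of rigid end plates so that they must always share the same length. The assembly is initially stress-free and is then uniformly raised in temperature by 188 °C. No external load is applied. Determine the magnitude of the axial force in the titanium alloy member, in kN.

P ≈ 213 kN (tensile in the titanium alloy)

The aluminium has the larger α, so on heating it would change length more than the titanium alloy if both were free. The rigid plates force a common final length, so the aluminium is put into compression and the titanium alloy into tension, with equal and opposite forces P (no external load).
Equating the net (thermal + elastic) strains gives |α₁ − α₂|·ΔT = P·[1/(A₁E₁) + 1/(A₂E₂)].
|α₁ − α₂|·ΔT = 13.8×10⁻⁶ × 188 = 0.002594.
1/(A₁E₁) + 1/(A₂E₂) = 1/(2075×113×10³) + 1/(1825×69×10³) = 1.221×10⁻⁸ N⁻¹.
So P = 0.002594 / 1.221×10⁻⁸ = 212.5 kN.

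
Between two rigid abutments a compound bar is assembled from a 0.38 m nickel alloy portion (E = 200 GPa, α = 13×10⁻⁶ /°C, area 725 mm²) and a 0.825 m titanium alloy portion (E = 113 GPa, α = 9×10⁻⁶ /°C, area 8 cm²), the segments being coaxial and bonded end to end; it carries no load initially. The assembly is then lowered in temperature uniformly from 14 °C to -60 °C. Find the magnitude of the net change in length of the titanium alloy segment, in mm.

|ΔL| ≈ 0.161 mm

If the supports were absent, the total length change would be Σ αᵢΔT Lᵢ = 13×10⁻⁶×74×380 + 9×10⁻⁶×74×825 = 0.915 mm.
The rigid supports impose zero overall length change; the single axial force P common to all segments must satisfy P Σ Lᵢ/(AᵢEᵢ) = δ_free.
Σ Lᵢ/(AᵢEᵢ) = 380/(725×200×10³) + 825/(800×113×10³) = 1.175×10⁻⁵ mm/N.
P = 0.915 / 1.175×10⁻⁵ = 77890 N = 77.89 kN, tensile.
For the titanium alloy segment, free thermal change = 9×10⁻⁶×74×825 = 0.5494 mm and elastic change from P = 77890×825/(800×113×10³) = 0.7109 mm; these oppose, so the net change is 0.161 mm (segment lengthens).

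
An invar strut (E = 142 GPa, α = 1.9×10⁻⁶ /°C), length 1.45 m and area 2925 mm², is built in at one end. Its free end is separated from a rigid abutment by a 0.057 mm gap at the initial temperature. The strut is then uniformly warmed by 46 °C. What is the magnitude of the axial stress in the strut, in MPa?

Unrestrained expansion: δ_free = αΔT L = 1.9×10⁻⁶ × 46 × 1450 = 0.1267 mm.
This exceeds the 0.057 mm gap, so the wall pushes back. The portion of expansion that must be recovered elastically is δ_free − gap = 0.1267 − 0.057 = 0.06973 mm.
That suppressed elongation corresponds to σ = E·Δ/L = 142×10³ × 0.06973/1450 = 6.829 MPa.

σ ≈ 6.83 MPa (compressive)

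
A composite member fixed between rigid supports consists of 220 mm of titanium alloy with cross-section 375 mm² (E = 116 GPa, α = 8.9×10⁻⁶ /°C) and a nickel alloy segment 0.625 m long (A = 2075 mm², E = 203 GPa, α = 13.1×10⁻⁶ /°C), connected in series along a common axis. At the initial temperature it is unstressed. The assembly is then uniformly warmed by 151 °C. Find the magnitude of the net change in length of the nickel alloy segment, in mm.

With the walls removed the bar would change length by δ_free = Σ αᵢΔT Lᵢ = 8.9×10⁻⁶×151×220 + 13.1×10⁻⁶×151×625 = 1.532 mm.
The rigid supports impose zero overall length change; the single axial force P common to all segments must satisfy P Σ Lᵢ/(AᵢEᵢ) = δ_free.
Σ Lᵢ/(AᵢEᵢ) = 220/(375×116×10³) + 625/(2075×203×10³) = 6.541×10⁻⁶ mm/N.
P = 1.532 / 6.541×10⁻⁶ = 234200 N = 234.2 kN, compressive.
For the nickel alloy segment, free thermal change = 13.1×10⁻⁶×151×625 = 1.236 mm and elastic change from P = 234200×625/(2075×203×10³) = 0.3475 mm; these oppose, so the net change is 0.889 mm (segment lengthens).

|ΔL| ≈ 0.889 mm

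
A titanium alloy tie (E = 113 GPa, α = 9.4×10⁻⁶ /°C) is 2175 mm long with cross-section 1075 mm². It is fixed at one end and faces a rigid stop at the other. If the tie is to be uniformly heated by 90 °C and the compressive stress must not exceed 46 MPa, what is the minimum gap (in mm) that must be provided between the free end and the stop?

g ≈ 0.955 mm

With no wall the tie would lengthen by αΔT L = 9.4×10⁻⁶ × 90 × 2175 = 1.84 mm.
At the allowable stress the elastic shortening the wall may impose is σL/E = 46 × 2175 / (113×10³) = 0.8854 mm.
So the gap has to take up the difference, g_min = δ_free − σL/E = 1.84 − 0.8854 = 0.9547 mm.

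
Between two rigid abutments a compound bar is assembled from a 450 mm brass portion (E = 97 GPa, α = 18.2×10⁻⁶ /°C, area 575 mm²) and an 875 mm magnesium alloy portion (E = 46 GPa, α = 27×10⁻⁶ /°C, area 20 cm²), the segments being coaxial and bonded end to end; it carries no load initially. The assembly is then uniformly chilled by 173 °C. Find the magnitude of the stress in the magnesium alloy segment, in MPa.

Free thermal contraction of the whole bar: Σ αᵢΔT Lᵢ = 18.2×10⁻⁶×173×450 + 27×10⁻⁶×173×875 = 5.504 mm.
The rigid supports impose zero overall length change; the single axial force P common to all segments must satisfy P Σ Lᵢ/(AᵢEᵢ) = δ_free.
The series flexibility is Σ Lᵢ/(AᵢEᵢ) = 450/(575×97×10³) + 875/(2000×46×10³) = 1.758×10⁻⁵ mm/N.
So P = 5.504 / 1.758×10⁻⁵ = 313.1 kN, tensile.
σ_{magnesium alloy} = P / A = 313100 / 2000 = 156.6 MPa.

σ ≈ 157 MPa (tensile)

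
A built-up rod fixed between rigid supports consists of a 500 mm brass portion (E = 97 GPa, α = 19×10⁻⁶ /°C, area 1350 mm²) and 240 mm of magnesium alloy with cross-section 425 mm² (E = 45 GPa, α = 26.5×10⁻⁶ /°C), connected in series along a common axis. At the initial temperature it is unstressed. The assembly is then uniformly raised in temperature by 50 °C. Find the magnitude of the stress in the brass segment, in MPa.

σ ≈ 35.9 MPa (compressive)

Free thermal expansion of the whole bar: Σ αᵢΔT Lᵢ = 19×10⁻⁶×50×500 + 26.5×10⁻⁶×50×240 = 0.793 mm.
The walls prevent any net length change, so an axial force P (same in every segment) develops. Compatibility: P · Σ Lᵢ/(AᵢEᵢ) = δ_free.
The series flexibility is Σ Lᵢ/(AᵢEᵢ) = 500/(1350×97×10³) + 240/(425×45×10³) = 1.637×10⁻⁵ mm/N.
Hence P = δ_free / Σ(L/AE) = 0.793/1.637×10⁻⁵ = 48.45 kN (compressive).
σ_{brass} = P / A = 48450 / 1350 = 35.89 MPa.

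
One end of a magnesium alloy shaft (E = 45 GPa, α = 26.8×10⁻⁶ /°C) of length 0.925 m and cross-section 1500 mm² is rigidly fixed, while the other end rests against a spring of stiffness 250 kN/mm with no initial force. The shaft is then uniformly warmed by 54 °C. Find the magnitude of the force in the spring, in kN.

The unrestrained thermal change is αΔT L = 26.8×10⁻⁶ × 54 × 925 = 1.339 mm.
With a force P in the spring, the elastic change of the shaft is PL/(AE) and that of the spring is P/k; compatibility requires their sum to equal δ_free.
P [ L/(AE) + 1/k ] = δ_free → P [ 925/(1500×45×10³) + 1/(250×10³) ] = 1.339.
P = 1.339 / 1.77×10⁻⁵ = 75610 N.

P ≈ 75.6 kN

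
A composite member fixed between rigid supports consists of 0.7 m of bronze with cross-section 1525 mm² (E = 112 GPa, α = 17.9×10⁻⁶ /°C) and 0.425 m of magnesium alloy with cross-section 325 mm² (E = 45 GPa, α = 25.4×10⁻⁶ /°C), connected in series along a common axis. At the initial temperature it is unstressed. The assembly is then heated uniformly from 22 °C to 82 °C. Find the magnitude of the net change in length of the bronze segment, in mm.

Free thermal expansion of the whole bar: Σ αᵢΔT Lᵢ = 17.9×10⁻⁶×60×700 + 25.4×10⁻⁶×60×425 = 1.399 mm.
The walls prevent any net length change, so an axial force P (same in every segment) develops. Compatibility: P · Σ Lᵢ/(AᵢEᵢ) = δ_free.
The series flexibility is Σ Lᵢ/(AᵢEᵢ) = 700/(1525×112×10³) + 425/(325×45×10³) = 3.316×10⁻⁵ mm/N.
P = 1.399 / 3.316×10⁻⁵ = 42210 N = 42.21 kN, compressive.
For the bronze segment, free thermal change = 17.9×10⁻⁶×60×700 = 0.7518 mm and elastic change from P = 42210×700/(1525×112×10³) = 0.173 mm; these oppose, so the net change is 0.579 mm (segment lengthens).

|ΔL| ≈ 0.579 mm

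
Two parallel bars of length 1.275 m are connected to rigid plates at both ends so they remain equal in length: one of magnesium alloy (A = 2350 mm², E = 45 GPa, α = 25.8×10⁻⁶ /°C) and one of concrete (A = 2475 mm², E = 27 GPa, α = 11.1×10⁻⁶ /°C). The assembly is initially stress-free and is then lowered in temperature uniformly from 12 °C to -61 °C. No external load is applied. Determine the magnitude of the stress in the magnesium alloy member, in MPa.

The magnesium alloy has the larger α, so on cooling it would change length more than the concrete if both were free. The rigid plates force a common final length, so the magnesium alloy is put into tension and the concrete into compression, with equal and opposite forces P (no external load).
Setting the final lengths equal and cancelling L: (α₁ − α₂)ΔT = P/(A₁E₁) + P/(A₂E₂).
|α₁ − α₂|·ΔT = 14.7×10⁻⁶ × 73 = 0.001073.
1/(A₁E₁) + 1/(A₂E₂) = 1/(2350×45×10³) + 1/(2475×27×10³) = 2.442×10⁻⁸ N⁻¹.
P = 0.001073 / 2.442×10⁻⁸ = 43940 N = 43.94 kN.
σ_{magnesium alloy} = P/A₁ = 43940/2350 = 18.7 MPa, tensile.

σ ≈ 18.7 MPa (tensile)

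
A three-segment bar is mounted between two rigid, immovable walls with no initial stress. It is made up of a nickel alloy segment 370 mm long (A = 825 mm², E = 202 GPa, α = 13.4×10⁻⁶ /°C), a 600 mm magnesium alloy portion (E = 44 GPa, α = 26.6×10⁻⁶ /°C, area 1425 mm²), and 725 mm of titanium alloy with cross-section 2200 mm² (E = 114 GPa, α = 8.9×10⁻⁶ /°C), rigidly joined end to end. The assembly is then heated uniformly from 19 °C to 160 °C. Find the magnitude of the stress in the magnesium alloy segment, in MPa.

With the walls removed the bar would change length by δ_free = Σ αᵢΔT Lᵢ = 13.4×10⁻⁶×141×370 + 26.6×10⁻⁶×141×600 + 8.9×10⁻⁶×141×725 = 3.859 mm.
The rigid supports impose zero overall length change; the single axial force P common to all segments must satisfy P Σ Lᵢ/(AᵢEᵢ) = δ_free.
Σ Lᵢ/(AᵢEᵢ) = 370/(825×202×10³) + 600/(1425×44×10³) + 725/(2200×114×10³) = 1.468×10⁻⁵ mm/N.
P = 3.859 / 1.468×10⁻⁵ = 262900 N = 262.9 kN, compressive.
σ_{magnesium alloy} = P / A = 262900 / 1425 = 184.5 MPa.

σ ≈ 184 MPa (compressive)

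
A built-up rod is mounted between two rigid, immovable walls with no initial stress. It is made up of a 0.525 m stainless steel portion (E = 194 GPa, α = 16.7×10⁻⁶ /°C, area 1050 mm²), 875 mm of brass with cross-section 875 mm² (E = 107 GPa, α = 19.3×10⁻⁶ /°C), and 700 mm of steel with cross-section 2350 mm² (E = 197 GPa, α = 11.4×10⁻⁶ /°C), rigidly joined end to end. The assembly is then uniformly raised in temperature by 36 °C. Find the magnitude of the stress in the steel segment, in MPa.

If the supports were absent, the total length change would be Σ αᵢΔT Lᵢ = 16.7×10⁻⁶×36×525 + 19.3×10⁻⁶×36×875 + 11.4×10⁻⁶×36×700 = 1.211 mm.
The rigid supports impose zero overall length change; the single axial force P common to all segments must satisfy P Σ Lᵢ/(AᵢEᵢ) = δ_free.
The series flexibility is Σ Lᵢ/(AᵢEᵢ) = 525/(1050×194×10³) + 875/(875×107×10³) + 700/(2350×197×10³) = 1.344×10⁻⁵ mm/N.
Hence P = δ_free / Σ(L/AE) = 1.211/1.344×10⁻⁵ = 90.13 kN (compressive).
σ_{steel} = P / A = 90130 / 2350 = 38.35 MPa.

σ ≈ 38.4 MPa (compressive)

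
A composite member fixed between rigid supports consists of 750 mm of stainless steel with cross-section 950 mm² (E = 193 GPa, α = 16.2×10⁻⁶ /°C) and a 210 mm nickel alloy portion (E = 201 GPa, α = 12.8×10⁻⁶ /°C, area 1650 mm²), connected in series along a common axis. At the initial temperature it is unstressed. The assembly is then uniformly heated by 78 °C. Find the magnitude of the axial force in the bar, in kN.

With the walls removed the bar would change length by δ_free = Σ αᵢΔT Lᵢ = 16.2×10⁻⁶×78×750 + 12.8×10⁻⁶×78×210 = 1.157 mm.
Since the ends are fixed, an axial force P builds up, equal in every segment, with P · Σ Lᵢ/(AᵢEᵢ) = δ_free.
Σ Lᵢ/(AᵢEᵢ) = 750/(950×193×10³) + 210/(1650×201×10³) = 4.724×10⁻⁶ mm/N.
So P = 1.157 / 4.724×10⁻⁶ = 245 kN, compressive.

P ≈ 245 kN (compressive)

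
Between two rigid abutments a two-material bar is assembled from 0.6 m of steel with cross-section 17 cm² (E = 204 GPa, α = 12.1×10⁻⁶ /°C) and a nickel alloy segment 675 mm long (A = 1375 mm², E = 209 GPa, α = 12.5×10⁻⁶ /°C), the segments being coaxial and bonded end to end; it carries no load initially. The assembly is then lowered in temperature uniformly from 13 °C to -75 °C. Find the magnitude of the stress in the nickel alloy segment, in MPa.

σ ≈ 246 MPa (tensile)

Free thermal contraction of the whole bar: Σ αᵢΔT Lᵢ = 12.1×10⁻⁶×88×600 + 12.5×10⁻⁶×88×675 = 1.381 mm.
The walls prevent any net length change, so an axial force P (same in every segment) develops. Compatibility: P · Σ Lᵢ/(AᵢEᵢ) = δ_free.
Σ Lᵢ/(AᵢEᵢ) = 600/(1700×204×10³) + 675/(1375×209×10³) = 4.079×10⁻⁶ mm/N.
P = 1.381 / 4.079×10⁻⁶ = 338700 N = 338.7 kN, tensile.
σ_{nickel alloy} = P / A = 338700 / 1375 = 246.3 MPa.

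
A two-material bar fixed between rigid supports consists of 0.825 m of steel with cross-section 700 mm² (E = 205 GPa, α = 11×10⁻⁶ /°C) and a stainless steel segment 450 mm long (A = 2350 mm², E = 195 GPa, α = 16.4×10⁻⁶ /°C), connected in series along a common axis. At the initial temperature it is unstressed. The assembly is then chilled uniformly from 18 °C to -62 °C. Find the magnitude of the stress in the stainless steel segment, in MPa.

With the walls removed the bar would change length by δ_free = Σ αᵢΔT Lᵢ = 11×10⁻⁶×80×825 + 16.4×10⁻⁶×80×450 = 1.316 mm.
Since the ends are fixed, an axial force P builds up, equal in every segment, with P · Σ Lᵢ/(AᵢEᵢ) = δ_free.
Σ Lᵢ/(AᵢEᵢ) = 825/(700×205×10³) + 450/(2350×195×10³) = 6.731×10⁻⁶ mm/N.
So P = 1.316 / 6.731×10⁻⁶ = 195.6 kN, tensile.
σ_{stainless steel} = P / A = 195600 / 2350 = 83.22 MPa.

σ ≈ 83.2 MPa (tensile)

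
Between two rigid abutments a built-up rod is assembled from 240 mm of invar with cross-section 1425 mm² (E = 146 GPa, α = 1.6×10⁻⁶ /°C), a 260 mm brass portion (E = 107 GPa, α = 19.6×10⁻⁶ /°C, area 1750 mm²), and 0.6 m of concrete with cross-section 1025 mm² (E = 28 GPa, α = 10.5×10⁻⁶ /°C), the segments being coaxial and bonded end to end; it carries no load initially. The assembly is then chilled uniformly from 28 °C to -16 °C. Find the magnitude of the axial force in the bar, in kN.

P ≈ 22.1 kN (tensile)

Free thermal contraction of the whole bar: Σ αᵢΔT Lᵢ = 1.6×10⁻⁶×44×240 + 19.6×10⁻⁶×44×260 + 10.5×10⁻⁶×44×600 = 0.5183 mm.
The rigid supports impose zero overall length change; the single axial force P common to all segments must satisfy P Σ Lᵢ/(AᵢEᵢ) = δ_free.
Σ Lᵢ/(AᵢEᵢ) = 240/(1425×146×10³) + 260/(1750×107×10³) + 600/(1025×28×10³) = 2.345×10⁻⁵ mm/N.
So P = 0.5183 / 2.345×10⁻⁵ = 22.11 kN, tensile.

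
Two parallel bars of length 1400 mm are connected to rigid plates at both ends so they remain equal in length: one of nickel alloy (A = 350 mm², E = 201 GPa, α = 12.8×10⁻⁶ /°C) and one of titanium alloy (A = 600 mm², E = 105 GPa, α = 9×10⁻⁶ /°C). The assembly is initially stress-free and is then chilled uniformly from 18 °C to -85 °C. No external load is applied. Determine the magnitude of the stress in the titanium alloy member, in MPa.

Both members must finish at the same length. With the larger α, the nickel alloy tends to over-contract; the plates restrain it, putting the nickel alloy in tension and the titanium alloy in compression. With no external load the two internal forces are equal and opposite, magnitude P.
Equating the net (thermal + elastic) strains gives |α₁ − α₂|·ΔT = P·[1/(A₁E₁) + 1/(A₂E₂)].
|α₁ − α₂|·ΔT = 3.8×10⁻⁶ × 103 = 0.0003914.
1/(A₁E₁) + 1/(A₂E₂) = 1/(350×201×10³) + 1/(600×105×10³) = 3.009×10⁻⁸ N⁻¹.
So P = 0.0003914 / 3.009×10⁻⁸ = 13.01 kN.
σ_{titanium alloy} = P/A₂ = 13010/600 = 21.68 MPa, compressive.

σ ≈ 21.7 MPa (compressive)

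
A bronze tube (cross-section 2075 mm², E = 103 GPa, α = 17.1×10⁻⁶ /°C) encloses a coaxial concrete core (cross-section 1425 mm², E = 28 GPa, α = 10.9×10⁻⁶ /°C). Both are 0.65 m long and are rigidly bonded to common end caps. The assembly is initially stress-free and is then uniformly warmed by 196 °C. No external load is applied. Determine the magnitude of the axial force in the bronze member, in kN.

P ≈ 40.9 kN (compressive in the bronze)

Both members must finish at the same length. With the larger α, the bronze tends to over-expand; the plates restrain it, putting the bronze in compression and the concrete in tension. With no external load the two internal forces are equal and opposite, magnitude P.
Compatibility of the two members (thermal + elastic change equal): (α₁ − α₂)ΔT = P·[1/(A₁E₁) + 1/(A₂E₂)].
|α₁ − α₂|·ΔT = 6.2×10⁻⁶ × 196 = 0.001215.
1/(A₁E₁) + 1/(A₂E₂) = 1/(2075×103×10³) + 1/(1425×28×10³) = 2.974×10⁻⁸ N⁻¹.
P = 0.001215 / 2.974×10⁻⁸ = 40860 N = 40.86 kN.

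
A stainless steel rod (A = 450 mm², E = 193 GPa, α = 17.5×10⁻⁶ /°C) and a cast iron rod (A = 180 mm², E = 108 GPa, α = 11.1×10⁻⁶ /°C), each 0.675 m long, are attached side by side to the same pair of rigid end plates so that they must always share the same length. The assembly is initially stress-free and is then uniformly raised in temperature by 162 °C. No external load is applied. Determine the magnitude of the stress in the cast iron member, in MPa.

σ ≈ 91.5 MPa (tensile)

The stainless steel has the larger α, so on heating it would change length more than the cast iron if both were free. The rigid plates force a common final length, so the stainless steel is put into compression and the cast iron into tension, with equal and opposite forces P (no external load).
Compatibility of the two members (thermal + elastic change equal): (α₁ − α₂)ΔT = P·[1/(A₁E₁) + 1/(A₂E₂)].
|α₁ − α₂|·ΔT = 6.4×10⁻⁶ × 162 = 0.001037.
1/(A₁E₁) + 1/(A₂E₂) = 1/(450×193×10³) + 1/(180×108×10³) = 6.295×10⁻⁸ N⁻¹.
So P = 0.001037 / 6.295×10⁻⁸ = 16.47 kN.
σ_{cast iron} = P/A₂ = 16470/180 = 91.49 MPa, tensile.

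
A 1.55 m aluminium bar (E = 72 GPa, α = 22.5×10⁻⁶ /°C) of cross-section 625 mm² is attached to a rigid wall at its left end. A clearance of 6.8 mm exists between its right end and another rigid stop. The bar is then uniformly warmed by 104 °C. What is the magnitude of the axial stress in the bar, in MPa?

If the wall were absent the bar would grow by αΔT L = 22.5×10⁻⁶ × 104 × 1550 = 3.627 mm.
Since δ_free = 3.63 mm is less than the 6.8 mm gap, the bar never touches the wall. No axial force develops.

σ ≈ 0 MPa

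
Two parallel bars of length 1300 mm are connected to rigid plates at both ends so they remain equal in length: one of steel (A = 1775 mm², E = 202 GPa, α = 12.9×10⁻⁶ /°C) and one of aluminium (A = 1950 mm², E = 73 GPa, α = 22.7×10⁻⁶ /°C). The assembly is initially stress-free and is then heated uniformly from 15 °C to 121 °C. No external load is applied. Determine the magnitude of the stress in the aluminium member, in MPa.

σ ≈ 54.3 MPa (compressive)

Equilibrium of a rigid end plate with no external load gives equal and opposite internal forces ±P in the two members. Since α_{aluminium} > α_{steel}, heating drives the aluminium into compression and the steel into tension.
Compatibility of the two members (thermal + elastic change equal): (α₁ − α₂)ΔT = P·[1/(A₁E₁) + 1/(A₂E₂)].
|α₁ − α₂|·ΔT = 9.8×10⁻⁶ × 106 = 0.001039.
1/(A₁E₁) + 1/(A₂E₂) = 1/(1775×202×10³) + 1/(1950×73×10³) = 9.814×10⁻⁹ N⁻¹.
P = 0.001039 / 9.814×10⁻⁹ = 105800 N = 105.8 kN.
σ_{aluminium} = P/A₂ = 105800/1950 = 54.28 MPa, compressive.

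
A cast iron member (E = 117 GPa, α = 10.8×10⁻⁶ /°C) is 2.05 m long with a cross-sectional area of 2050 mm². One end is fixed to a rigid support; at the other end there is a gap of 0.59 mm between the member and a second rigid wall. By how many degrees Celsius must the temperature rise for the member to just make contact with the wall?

ΔT ≈ 26.6 °C

The gap closes when αΔT L = 0.59 mm, since the member is still unstressed at that instant.
So ΔT = g/(αL) = 0.59/(10.8×10⁻⁶ × 2050) = 26.65 °C.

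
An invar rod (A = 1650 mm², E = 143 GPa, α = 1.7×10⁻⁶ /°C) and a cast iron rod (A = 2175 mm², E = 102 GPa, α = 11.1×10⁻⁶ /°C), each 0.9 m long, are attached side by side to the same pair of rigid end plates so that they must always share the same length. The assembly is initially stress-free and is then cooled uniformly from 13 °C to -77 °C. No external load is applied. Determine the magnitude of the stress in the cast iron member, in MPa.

Equilibrium of a rigid end plate with no external load gives equal and opposite internal forces ±P in the two members. Since α_{cast iron} > α_{invar}, cooling drives the cast iron into tension and the invar into compression.
Setting the final lengths equal and cancelling L: (α₁ − α₂)ΔT = P/(A₁E₁) + P/(A₂E₂).
|α₁ − α₂|·ΔT = 9.4×10⁻⁶ × 90 = 0.000846.
1/(A₁E₁) + 1/(A₂E₂) = 1/(1650×143×10³) + 1/(2175×102×10³) = 8.746×10⁻⁹ N⁻¹.
So P = 0.000846 / 8.746×10⁻⁹ = 96.73 kN.
σ_{cast iron} = P/A₂ = 96730/2175 = 44.47 MPa, tensile.

σ ≈ 44.5 MPa (tensile)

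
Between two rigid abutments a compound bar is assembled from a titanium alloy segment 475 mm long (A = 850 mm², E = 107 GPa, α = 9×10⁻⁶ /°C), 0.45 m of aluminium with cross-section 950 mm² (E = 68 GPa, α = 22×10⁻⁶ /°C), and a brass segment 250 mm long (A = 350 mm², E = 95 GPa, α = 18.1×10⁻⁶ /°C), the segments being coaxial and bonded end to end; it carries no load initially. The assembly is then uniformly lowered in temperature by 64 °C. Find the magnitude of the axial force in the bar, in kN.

P ≈ 60.7 kN (tensile)

If the supports were absent, the total length change would be Σ αᵢΔT Lᵢ = 9×10⁻⁶×64×475 + 22×10⁻⁶×64×450 + 18.1×10⁻⁶×64×250 = 1.197 mm.
The rigid supports impose zero overall length change; the single axial force P common to all segments must satisfy P Σ Lᵢ/(AᵢEᵢ) = δ_free.
The series flexibility is Σ Lᵢ/(AᵢEᵢ) = 475/(850×107×10³) + 450/(950×68×10³) + 250/(350×95×10³) = 1.971×10⁻⁵ mm/N.
Hence P = δ_free / Σ(L/AE) = 1.197/1.971×10⁻⁵ = 60.73 kN (tensile).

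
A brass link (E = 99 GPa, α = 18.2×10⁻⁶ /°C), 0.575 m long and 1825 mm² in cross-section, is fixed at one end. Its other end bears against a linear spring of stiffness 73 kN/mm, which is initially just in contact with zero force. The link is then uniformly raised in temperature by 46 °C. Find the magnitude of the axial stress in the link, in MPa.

σ ≈ 15.6 MPa (compressive)

If the spring were absent the link would lengthen by αΔT L = 18.2×10⁻⁶ × 46 × 575 = 0.4814 mm.
Let P be the compressive force at the spring. The link shortens elastically by PL/(AE) and the spring compresses by P/k; together these equal δ_free.
P [ L/(AE) + 1/k ] = δ_free → P [ 575/(1825×99×10³) + 1/(73×10³) ] = 0.4814.
P = 0.4814 / 1.688×10⁻⁵ = 28520 N.
σ = P/A = 28520/1825 = 15.63 MPa.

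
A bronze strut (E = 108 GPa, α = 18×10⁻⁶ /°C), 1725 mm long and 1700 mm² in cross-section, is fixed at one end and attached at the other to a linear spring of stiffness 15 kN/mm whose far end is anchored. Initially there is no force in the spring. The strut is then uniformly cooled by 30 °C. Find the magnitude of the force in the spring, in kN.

The unrestrained thermal change is αΔT L = 18×10⁻⁶ × 30 × 1725 = 0.9315 mm.
With a force P in the spring, the elastic change of the strut is PL/(AE) and that of the spring is P/k; compatibility requires their sum to equal δ_free.
P [ L/(AE) + 1/k ] = δ_free → P [ 1725/(1700×108×10³) + 1/(15×10³) ] = 0.9315.
P = 0.9315 / 7.606×10⁻⁵ = 12250 N.

P ≈ 12.2 kN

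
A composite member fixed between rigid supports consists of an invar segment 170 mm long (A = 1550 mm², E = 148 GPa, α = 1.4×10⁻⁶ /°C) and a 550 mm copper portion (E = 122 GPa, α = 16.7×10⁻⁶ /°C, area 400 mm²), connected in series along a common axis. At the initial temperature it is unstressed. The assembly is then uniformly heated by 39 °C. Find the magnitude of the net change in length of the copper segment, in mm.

|ΔL| ≈ 0.0134 mm

Free thermal expansion of the whole bar: Σ αᵢΔT Lᵢ = 1.4×10⁻⁶×39×170 + 16.7×10⁻⁶×39×550 = 0.3675 mm.
Since the ends are fixed, an axial force P builds up, equal in every segment, with P · Σ Lᵢ/(AᵢEᵢ) = δ_free.
Σ Lᵢ/(AᵢEᵢ) = 170/(1550×148×10³) + 550/(400×122×10³) = 1.201×10⁻⁵ mm/N.
So P = 0.3675 / 1.201×10⁻⁵ = 30.6 kN, compressive.
For the copper segment, free thermal change = 16.7×10⁻⁶×39×550 = 0.3582 mm and elastic change from P = 30600×550/(400×122×10³) = 0.3448 mm; these oppose, so the net change is 0.0134 mm (segment lengthens).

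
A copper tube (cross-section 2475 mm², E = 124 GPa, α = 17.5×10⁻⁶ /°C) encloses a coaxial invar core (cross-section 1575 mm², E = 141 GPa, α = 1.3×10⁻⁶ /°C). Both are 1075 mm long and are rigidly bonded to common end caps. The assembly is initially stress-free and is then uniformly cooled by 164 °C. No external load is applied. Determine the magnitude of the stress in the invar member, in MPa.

The copper has the larger α, so on cooling it would change length more than the invar if both were free. The rigid plates force a common final length, so the copper is put into tension and the invar into compression, with equal and opposite forces P (no external load).
Setting the final lengths equal and cancelling L: (α₁ − α₂)ΔT = P/(A₁E₁) + P/(A₂E₂).
|α₁ − α₂|·ΔT = 16.2×10⁻⁶ × 164 = 0.002657.
1/(A₁E₁) + 1/(A₂E₂) = 1/(2475×124×10³) + 1/(1575×141×10³) = 7.761×10⁻⁹ N⁻¹.
P = 0.002657 / 7.761×10⁻⁹ = 342300 N = 342.3 kN.
σ_{invar} = P/A₂ = 342300/1575 = 217.3 MPa, compressive.

σ ≈ 217 MPa (compressive)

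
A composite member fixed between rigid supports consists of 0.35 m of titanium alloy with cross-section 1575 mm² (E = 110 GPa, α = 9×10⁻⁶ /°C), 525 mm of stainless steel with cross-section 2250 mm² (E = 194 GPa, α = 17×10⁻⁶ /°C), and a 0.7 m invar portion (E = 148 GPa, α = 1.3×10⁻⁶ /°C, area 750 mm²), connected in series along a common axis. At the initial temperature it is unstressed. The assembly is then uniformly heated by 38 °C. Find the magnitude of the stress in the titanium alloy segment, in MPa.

σ ≈ 32.9 MPa (compressive)

If the supports were absent, the total length change would be Σ αᵢΔT Lᵢ = 9×10⁻⁶×38×350 + 17×10⁻⁶×38×525 + 1.3×10⁻⁶×38×700 = 0.4934 mm.
Since the ends are fixed, an axial force P builds up, equal in every segment, with P · Σ Lᵢ/(AᵢEᵢ) = δ_free.
Σ Lᵢ/(AᵢEᵢ) = 350/(1575×110×10³) + 525/(2250×194×10³) + 700/(750×148×10³) = 9.529×10⁻⁶ mm/N.
So P = 0.4934 / 9.529×10⁻⁶ = 51.78 kN, compressive.
σ_{titanium alloy} = P / A = 51780 / 1575 = 32.88 MPa.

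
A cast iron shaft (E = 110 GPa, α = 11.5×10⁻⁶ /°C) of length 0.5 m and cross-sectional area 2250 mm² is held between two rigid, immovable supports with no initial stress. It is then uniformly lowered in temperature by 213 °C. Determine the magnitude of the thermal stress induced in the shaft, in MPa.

σ ≈ 269 MPa (tensile)

Because both ends are immovable the net strain is zero, and the suppressed thermal strain is αΔT = 11.5×10⁻⁶ × 213 = 2449.5×10⁻⁶.
σ = EαΔT = 110×10³ × 11.5×10⁻⁶ × 213 = 269.4 MPa (tensile; the shaft is trying to contract).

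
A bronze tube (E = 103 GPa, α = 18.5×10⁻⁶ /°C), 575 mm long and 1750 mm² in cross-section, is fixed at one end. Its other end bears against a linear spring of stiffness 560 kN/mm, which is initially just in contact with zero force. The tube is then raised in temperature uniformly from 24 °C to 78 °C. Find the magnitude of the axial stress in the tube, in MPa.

σ ≈ 66 MPa (compressive)

Free thermal expansion: δ_free = αΔT L = 18.5×10⁻⁶ × 54 × 575 = 0.5744 mm.
Let P be the compressive force at the spring. The tube shortens elastically by PL/(AE) and the spring compresses by P/k; together these equal δ_free.
So P = δ_free / [L/(AE) + 1/k] = 0.5744 / [ 575/(1750×103×10³) + 1/(560×10³) ].
P = 0.5744 / 4.976×10⁻⁶ = 115400 N.
σ = P/A = 115400/1750 = 65.97 MPa.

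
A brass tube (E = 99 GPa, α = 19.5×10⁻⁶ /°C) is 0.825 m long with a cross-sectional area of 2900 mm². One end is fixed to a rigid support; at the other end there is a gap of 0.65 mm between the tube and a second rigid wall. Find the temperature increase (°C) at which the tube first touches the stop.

ΔT ≈ 40.4 °C

The gap closes when αΔT L = 0.65 mm, since the tube is still unstressed at that instant.
So ΔT = g/(αL) = 0.65/(19.5×10⁻⁶ × 825) = 40.4 °C.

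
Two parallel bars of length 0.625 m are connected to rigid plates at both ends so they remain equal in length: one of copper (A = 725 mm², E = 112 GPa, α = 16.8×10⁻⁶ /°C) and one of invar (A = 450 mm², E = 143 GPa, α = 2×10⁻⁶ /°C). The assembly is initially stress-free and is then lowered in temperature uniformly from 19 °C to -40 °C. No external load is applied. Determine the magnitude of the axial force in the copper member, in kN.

P ≈ 31.3 kN (tensile in the copper)

Equilibrium of a rigid end plate with no external load gives equal and opposite internal forces ±P in the two members. Since α_{copper} > α_{invar}, cooling drives the copper into tension and the invar into compression.
Compatibility of the two members (thermal + elastic change equal): (α₁ − α₂)ΔT = P·[1/(A₁E₁) + 1/(A₂E₂)].
|α₁ − α₂|·ΔT = 14.8×10⁻⁶ × 59 = 0.0008732.
1/(A₁E₁) + 1/(A₂E₂) = 1/(725×112×10³) + 1/(450×143×10³) = 2.786×10⁻⁸ N⁻¹.
P = 0.0008732 / 2.786×10⁻⁸ = 31350 N = 31.35 kN.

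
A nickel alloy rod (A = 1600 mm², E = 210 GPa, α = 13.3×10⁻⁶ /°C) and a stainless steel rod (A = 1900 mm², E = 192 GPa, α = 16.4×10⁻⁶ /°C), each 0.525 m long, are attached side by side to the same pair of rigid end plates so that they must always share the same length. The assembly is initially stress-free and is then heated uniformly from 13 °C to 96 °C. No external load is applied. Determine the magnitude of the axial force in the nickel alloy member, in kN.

P ≈ 45 kN (tensile in the nickel alloy)

Equilibrium of a rigid end plate with no external load gives equal and opposite internal forces ±P in the two members. Since α_{stainless steel} > α_{nickel alloy}, heating drives the stainless steel into compression and the nickel alloy into tension.
Compatibility of the two members (thermal + elastic change equal): (α₁ − α₂)ΔT = P·[1/(A₁E₁) + 1/(A₂E₂)].
|α₁ − α₂|·ΔT = 3.1×10⁻⁶ × 83 = 0.0002573.
1/(A₁E₁) + 1/(A₂E₂) = 1/(1600×210×10³) + 1/(1900×192×10³) = 5.717×10⁻⁹ N⁻¹.
So P = 0.0002573 / 5.717×10⁻⁹ = 45 kN.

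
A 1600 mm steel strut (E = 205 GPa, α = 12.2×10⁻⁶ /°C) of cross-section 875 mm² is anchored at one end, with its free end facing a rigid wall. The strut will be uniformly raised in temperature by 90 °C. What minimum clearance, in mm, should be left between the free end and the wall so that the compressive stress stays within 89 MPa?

With no wall the strut would lengthen by αΔT L = 12.2×10⁻⁶ × 90 × 1600 = 1.757 mm.
A stress of 89 MPa corresponds to the wall pushing the strut back by σL/E = 89×1600/(205×10³) = 0.6946 mm.
The gap must absorb the remainder: g_min = 1.757 − 0.6946 = 1.062 mm.

g ≈ 1.06 mm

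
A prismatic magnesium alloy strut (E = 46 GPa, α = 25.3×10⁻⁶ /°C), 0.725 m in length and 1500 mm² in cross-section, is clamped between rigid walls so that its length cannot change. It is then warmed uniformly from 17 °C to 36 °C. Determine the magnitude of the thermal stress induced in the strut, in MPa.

σ ≈ 22.1 MPa (compressive)

The supports are rigid, so the total axial strain is zero. The restrained thermal strain is ε = αΔT = 25.3×10⁻⁶ × 19 = 480.7×10⁻⁶.
σ = EαΔT = 46×10³ × 25.3×10⁻⁶ × 19 = 22.11 MPa (compressive; the strut is trying to expand).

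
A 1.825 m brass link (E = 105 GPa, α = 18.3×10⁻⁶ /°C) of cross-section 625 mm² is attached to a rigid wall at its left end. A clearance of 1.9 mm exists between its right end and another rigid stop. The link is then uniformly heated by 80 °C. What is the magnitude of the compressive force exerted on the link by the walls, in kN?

P ≈ 27.8 kN

Free thermal elongation = αΔT L = 18.3×10⁻⁶ × 80 × 1825 = 2.672 mm.
The gap closes (δ_free > 1.9 mm) and the wall then resists a further 2.672 − 1.9 = 0.7718 mm of expansion.
So σ = E(δ_free − g)/L = 105×10³ × 0.7718/1825 = 44.4 MPa.
Force on the wall = σA = 44.4 × 625 mm² = 27.75 kN.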